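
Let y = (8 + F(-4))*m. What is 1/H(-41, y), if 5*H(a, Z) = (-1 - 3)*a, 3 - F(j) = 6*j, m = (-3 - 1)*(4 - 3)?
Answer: 5/164 ≈ 0.030488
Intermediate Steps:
m = -4 (m = -4*1 = -4)
F(j) = 3 - 6*j
y = -140 (y = (8 + (3 - 6*(-4)))*(-4) = (8 + (3 + 24))*(-4) = (8 + 27)*(-4) = 35*(-4) = -140)
H(a, Z) = -4*a/5 (H(a, Z) = ((-1 - 3)*a)/5 = (-4*a)/5 = -4*a/5)
1/H(-41, y) = 1/(-⅘*(-41)) = 1/(164/5) = 5/164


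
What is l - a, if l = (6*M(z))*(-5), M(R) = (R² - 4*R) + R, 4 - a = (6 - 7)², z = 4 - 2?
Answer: 57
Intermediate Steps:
z = 2
a = 3 (a = 4 - (6 - 7)² = 4 - 1*(-1)² = 4 - 1*1 = 4 - 1 = 3)
M(R) = R² - 3*R
l = 60 (l = (6*(2*(-3 + 2)))*(-5) = (6*(2*(-1)))*(-5) = (6*(-2))*(-5) = -12*(-5) = 60)
l - a = 60 - 1*3 = 60 - 3 = 57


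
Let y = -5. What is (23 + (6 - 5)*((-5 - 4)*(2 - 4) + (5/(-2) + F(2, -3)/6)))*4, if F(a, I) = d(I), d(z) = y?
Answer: 452/3 ≈ 150.67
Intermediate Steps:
d(z) = -5
F(a, I) = -5
(23 + (6 - 5)*((-5 - 4)*(2 - 4) + (5/(-2) + F(2, -3)/6)))*4 = (23 + (6 - 5)*((-5 - 4)*(2 - 4) + (5/(-2) - 5/6)))*4 = (23 + 1*(-9*(-2) + (5*(-1/2) - 5*1/6)))*4 = (23 + 1*(18 + (-5/2 - 5/6)))*4 = (23 + 1*(18 - 10/3))*4 = (23 + 1*(44/3))*4 = (23 + 44/3)*4 = (113/3)*4 = 452/3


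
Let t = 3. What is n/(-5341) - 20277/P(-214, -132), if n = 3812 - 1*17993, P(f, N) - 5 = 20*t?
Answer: -107377692/347165 ≈ -309.30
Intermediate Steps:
P(f, N) = 65 (P(f, N) = 5 + 20*3 = 5 + 60 = 65)
n = -14181 (n = 3812 - 17993 = -14181)
n/(-5341) - 20277/P(-214, -132) = -14181/(-5341) - 20277/65 = -14181*(-1/5341) - 20277*1/65 = 14181/5341 - 20277/65 = -107377692/347165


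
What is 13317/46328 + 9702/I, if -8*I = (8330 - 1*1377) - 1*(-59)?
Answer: -875603811/81212984 ≈ -10.782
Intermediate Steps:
I = -1753/2 (I = -((8330 - 1*1377) - 1*(-59))/8 = -((8330 - 1377) + 59)/8 = -(6953 + 59)/8 = -⅛*7012 = -1753/2 ≈ -876.50)
13317/46328 + 9702/I = 13317/46328 + 9702/(-1753/2) = 13317*(1/46328) + 9702*(-2/1753) = 13317/46328 - 19404/1753 = -875603811/81212984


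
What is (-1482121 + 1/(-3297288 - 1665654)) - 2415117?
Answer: -19341766154197/4962942 ≈ -3.8972e+6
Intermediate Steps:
(-1482121 + 1/(-3297288 - 1665654)) - 2415117 = (-1482121 + 1/(-4962942)) - 2415117 = (-1482121 - 1/4962942) - 2415117 = -7355680559983/4962942 - 2415117 = -19341766154197/4962942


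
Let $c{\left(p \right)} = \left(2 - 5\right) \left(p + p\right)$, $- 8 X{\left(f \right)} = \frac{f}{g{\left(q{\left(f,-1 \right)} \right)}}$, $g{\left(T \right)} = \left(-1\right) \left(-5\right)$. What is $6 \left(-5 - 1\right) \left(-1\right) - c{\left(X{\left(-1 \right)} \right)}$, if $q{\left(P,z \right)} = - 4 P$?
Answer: $\frac{723}{20} \approx 36.15$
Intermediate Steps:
$g{\left(T \right)} = 5$
$X{\left(f \right)} = - \frac{f}{40}$ ($X{\left(f \right)} = - \frac{f \frac{1}{5}}{8} = - \frac{\frac{1}{5} f}{8} = - \frac{f}{40}$)
$c{\left(p \right)} = - 6 p$ ($c{\left(p \right)} = - 3 \cdot 2 p = - 6 p$)
$6 \left(-5 - 1\right) \left(-1\right) - c{\left(X{\left(-1 \right)} \right)} = 6 \left(-5 - 1\right) \left(-1\right) - - 6 \left(\left(- \frac{1}{40}\right) \left(-1\right)\right) = 6 \left(-6\right) \left(-1\right) - \left(-6\right) \frac{1}{40} = \left(-36\right) \left(-1\right) - - \frac{3}{20} = 36 + \frac{3}{20} = \frac{723}{20}$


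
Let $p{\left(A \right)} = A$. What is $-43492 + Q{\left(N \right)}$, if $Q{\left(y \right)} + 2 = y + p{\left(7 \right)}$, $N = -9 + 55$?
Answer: $-43441$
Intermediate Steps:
$N = 46$
$Q{\left(y \right)} = 5 + y$ ($Q{\left(y \right)} = -2 + \left(y + 7\right) = -2 + \left(7 + y\right) = 5 + y$)
$-43492 + Q{\left(N \right)} = -43492 + \left(5 + 46\right) = -43492 + 51 = -43441$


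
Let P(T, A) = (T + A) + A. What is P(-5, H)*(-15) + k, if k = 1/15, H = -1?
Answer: 1576/15 ≈ 105.07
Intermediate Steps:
k = 1/15 ≈ 0.066667
P(T, A) = T + 2*A (P(T, A) = (A + T) + A = T + 2*A)
P(-5, H)*(-15) + k = (-5 + 2*(-1))*(-15) + 1/15 = (-5 - 2)*(-15) + 1/15 = -7*(-15) + 1/15 = 105 + 1/15 = 1576/15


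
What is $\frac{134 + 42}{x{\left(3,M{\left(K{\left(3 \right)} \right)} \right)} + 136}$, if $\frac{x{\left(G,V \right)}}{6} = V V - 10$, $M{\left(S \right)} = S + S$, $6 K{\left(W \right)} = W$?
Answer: $\frac{88}{41} \approx 2.1463$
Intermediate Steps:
$K{\left(W \right)} = \frac{W}{6}$
$M{\left(S \right)} = 2 S$
$x{\left(G,V \right)} = -60 + 6 V^{2}$ ($x{\left(G,V \right)} = 6 \left(V V - 10\right) = 6 \left(V^{2} - 10\right) = 6 \left(-10 + V^{2}\right) = -60 + 6 V^{2}$)
$\frac{134 + 42}{x{\left(3,M{\left(K{\left(3 \right)} \right)} \right)} + 136} = \frac{134 + 42}{\left(-60 + 6 \left(2 \cdot \frac{1}{6} \cdot 3\right)^{2}\right) + 136} = \frac{176}{\left(-60 + 6 \left(2 \cdot \frac{1}{2}\right)^{2}\right) + 136} = \frac{176}{\left(-60 + 6 \cdot 1^{2}\right) + 136} = \frac{176}{\left(-60 + 6 \cdot 1\right) + 136} = \frac{176}{\left(-60 + 6\right) + 136} = \frac{176}{-54 + 136} = \frac{176}{82} = 176 \cdot \frac{1}{82} = \frac{88}{41}$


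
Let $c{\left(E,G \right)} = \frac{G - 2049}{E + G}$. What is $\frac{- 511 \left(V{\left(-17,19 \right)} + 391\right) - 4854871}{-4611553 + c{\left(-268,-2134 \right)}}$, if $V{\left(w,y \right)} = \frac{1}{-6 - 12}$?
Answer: $\frac{109271285585}{99692515107} \approx 1.0961$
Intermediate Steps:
$V{\left(w,y \right)} = - \frac{1}{18}$ ($V{\left(w,y \right)} = \frac{1}{-18} = - \frac{1}{18}$)
$c{\left(E,G \right)} = \frac{-2049 + G}{E + G}$
$\frac{- 511 \left(V{\left(-17,19 \right)} + 391\right) - 4854871}{-4611553 + c{\left(-268,-2134 \right)}} = \frac{- 511 \left(- \frac{1}{18} + 391\right) - 4854871}{-4611553 + \frac{-2049 - 2134}{-268 - 2134}} = \frac{\left(-511\right) \frac{7037}{18} - 4854871}{-4611553 + \frac{1}{-2402} \left(-4183\right)} = \frac{- \frac{3595907}{18} - 4854871}{-4611553 - - \frac{4183}{2402}} = - \frac{90983585}{18 \left(-4611553 + \frac{4183}{2402}\right)} = - \frac{90983585}{18 \left(- \frac{11076946123}{2402}\right)} = \left(- \frac{90983585}{18}\right) \left(- \frac{2402}{11076946123}\right) = \frac{109271285585}{99692515107}$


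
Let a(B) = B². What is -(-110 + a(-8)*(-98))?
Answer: 6382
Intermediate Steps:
-(-110 + a(-8)*(-98)) = -(-110 + (-8)²*(-98)) = -(-110 + 64*(-98)) = -(-110 - 6272) = -1*(-6382) = 6382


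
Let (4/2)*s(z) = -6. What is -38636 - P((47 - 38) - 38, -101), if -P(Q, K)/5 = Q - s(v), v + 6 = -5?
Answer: -38766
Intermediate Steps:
v = -11 (v = -6 - 5 = -11)
s(z) = -3 (s(z) = (1/2)*(-6) = -3)
P(Q, K) = -15 - 5*Q (P(Q, K) = -5*(Q - 1*(-3)) = -5*(Q + 3) = -5*(3 + Q) = -15 - 5*Q)
-38636 - P((47 - 38) - 38, -101) = -38636 - (-15 - 5*((47 - 38) - 38)) = -38636 - (-15 - 5*(9 - 38)) = -38636 - (-15 - 5*(-29)) = -38636 - (-15 + 145) = -38636 - 1*130 = -38636 - 130 = -38766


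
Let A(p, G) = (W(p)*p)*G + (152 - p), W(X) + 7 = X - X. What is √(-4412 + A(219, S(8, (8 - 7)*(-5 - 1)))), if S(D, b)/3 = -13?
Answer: 2*√13827 ≈ 235.18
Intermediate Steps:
W(X) = -7 (W(X) = -7 + (X - X) = -7 + 0 = -7)
S(D, b) = -39 (S(D, b) = 3*(-13) = -39)
A(p, G) = 152 - p - 7*G*p (A(p, G) = (-7*p)*G + (152 - p) = -7*G*p + (152 - p) = 152 - p - 7*G*p)
√(-4412 + A(219, S(8, (8 - 7)*(-5 - 1)))) = √(-4412 + (152 - 1*219 - 7*(-39)*219)) = √(-4412 + (152 - 219 + 59787)) = √(-4412 + 59720) = √55308 = 2*√13827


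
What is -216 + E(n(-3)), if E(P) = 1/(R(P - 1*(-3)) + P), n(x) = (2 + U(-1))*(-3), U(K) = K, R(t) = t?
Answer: -649/3 ≈ -216.33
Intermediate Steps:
n(x) = -3 (n(x) = (2 - 1)*(-3) = 1*(-3) = -3)
E(P) = 1/(3 + 2*P) (E(P) = 1/((P - 1*(-3)) + P) = 1/((P + 3) + P) = 1/((3 + P) + P) = 1/(3 + 2*P))
-216 + E(n(-3)) = -216 + 1/(3 + 2*(-3)) = -216 + 1/(3 - 6) = -216 + 1/(-3) = -216 - ⅓ = -649/3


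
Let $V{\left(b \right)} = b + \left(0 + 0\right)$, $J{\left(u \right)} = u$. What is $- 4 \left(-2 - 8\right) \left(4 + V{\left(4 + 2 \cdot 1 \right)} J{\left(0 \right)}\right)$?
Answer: $160$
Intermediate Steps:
$V{\left(b \right)} = b$ ($V{\left(b \right)} = b + 0 = b$)
$- 4 \left(-2 - 8\right) \left(4 + V{\left(4 + 2 \cdot 1 \right)} J{\left(0 \right)}\right) = - 4 \left(-2 - 8\right) \left(4 + \left(4 + 2 \cdot 1\right) 0\right) = \left(-4\right) \left(-10\right) \left(4 + \left(4 + 2\right) 0\right) = 40 \left(4 + 6 \cdot 0\right) = 40 \left(4 + 0\right) = 40 \cdot 4 = 160$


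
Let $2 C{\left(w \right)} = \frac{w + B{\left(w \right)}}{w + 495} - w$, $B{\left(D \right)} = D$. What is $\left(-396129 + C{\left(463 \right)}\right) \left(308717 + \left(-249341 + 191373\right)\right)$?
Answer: $- \frac{47606314479552}{479} \approx -9.9387 \cdot 10^{10}$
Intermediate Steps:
$C{\left(w \right)} = - \frac{w}{2} + \frac{w}{495 + w}$ ($C{\left(w \right)} = \frac{\frac{w + w}{w + 495} - w}{2} = \frac{\frac{2 w}{495 + w} - w}{2} = \frac{- w + \frac{2 w}{495 + w}}{2} = - \frac{w}{2} + \frac{w}{495 + w}$)
$\left(-396129 + C{\left(463 \right)}\right) \left(308717 + \left(-249341 + 191373\right)\right) = \left(-396129 + \frac{1}{2} \cdot 463 \frac{1}{495 + 463} \left(-493 - 463\right)\right) \left(308717 + \left(-249341 + 191373\right)\right) = \left(-396129 + \frac{1}{2} \cdot 463 \cdot \frac{1}{958} \left(-493 - 463\right)\right) \left(308717 - 57968\right) = \left(-396129 + \frac{1}{2} \cdot 463 \cdot \frac{1}{958} \left(-956\right)\right) 250749 = \left(-396129 - \frac{110657}{479}\right) 250749 = \left(- \frac{189856448}{479}\right) 250749 = - \frac{47606314479552}{479}$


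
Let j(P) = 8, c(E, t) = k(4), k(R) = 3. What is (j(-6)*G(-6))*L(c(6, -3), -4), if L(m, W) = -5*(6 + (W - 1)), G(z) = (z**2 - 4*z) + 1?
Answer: -2440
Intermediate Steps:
c(E, t) = 3
G(z) = 1 + z**2 - 4*z
L(m, W) = -25 - 5*W (L(m, W) = -5*(6 + (-1 + W)) = -5*(5 + W) = -25 - 5*W)
(j(-6)*G(-6))*L(c(6, -3), -4) = (8*(1 + (-6)**2 - 4*(-6)))*(-25 - 5*(-4)) = (8*(1 + 36 + 24))*(-25 + 20) = (8*61)*(-5) = 488*(-5) = -2440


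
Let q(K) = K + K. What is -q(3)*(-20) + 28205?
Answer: 28325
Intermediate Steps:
q(K) = 2*K
-q(3)*(-20) + 28205 = -2*3*(-20) + 28205 = -1*6*(-20) + 28205 = -6*(-20) + 28205 = 120 + 28205 = 28325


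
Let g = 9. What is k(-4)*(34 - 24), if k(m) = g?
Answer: 90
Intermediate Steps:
k(m) = 9
k(-4)*(34 - 24) = 9*(34 - 24) = 9*10 = 90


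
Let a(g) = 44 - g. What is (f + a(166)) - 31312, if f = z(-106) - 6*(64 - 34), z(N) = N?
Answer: -31720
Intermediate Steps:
f = -286 (f = -106 - 6*(64 - 34) = -106 - 6*30 = -106 - 1*180 = -106 - 180 = -286)
(f + a(166)) - 31312 = (-286 + (44 - 1*166)) - 31312 = (-286 + (44 - 166)) - 31312 = (-286 - 122) - 31312 = -408 - 31312 = -31720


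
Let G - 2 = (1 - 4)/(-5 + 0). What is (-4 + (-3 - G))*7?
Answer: -336/5 ≈ -67.200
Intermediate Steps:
G = 13/5 (G = 2 + (1 - 4)/(-5 + 0) = 2 - 3/(-5) = 2 - 3*(-⅕) = 2 + ⅗ = 13/5 ≈ 2.6000)
(-4 + (-3 - G))*7 = (-4 + (-3 - 1*13/5))*7 = (-4 + (-3 - 13/5))*7 = (-4 - 28/5)*7 = -48/5*7 = -336/5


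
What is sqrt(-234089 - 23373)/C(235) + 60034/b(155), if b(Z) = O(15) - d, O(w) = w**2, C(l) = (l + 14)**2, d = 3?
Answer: 30017/111 + I*sqrt(257462)/62001 ≈ 270.42 + 0.0081839*I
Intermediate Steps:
C(l) = (14 + l)**2
b(Z) = 222 (b(Z) = 15**2 - 1*3 = 225 - 3 = 222)
sqrt(-234089 - 23373)/C(235) + 60034/b(155) = sqrt(-234089 - 23373)/((14 + 235)**2) + 60034/222 = sqrt(-257462)/(249**2) + 60034*(1/222) = (I*sqrt(257462))/62001 + 30017/111 = (I*sqrt(257462))*(1/62001) + 30017/111 = I*sqrt(257462)/62001 + 30017/111 = 30017/111 + I*sqrt(257462)/62001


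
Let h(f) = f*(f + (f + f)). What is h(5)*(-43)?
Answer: -3225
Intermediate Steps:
h(f) = 3*f² (h(f) = f*(f + 2*f) = f*(3*f) = 3*f²)
h(5)*(-43) = (3*5²)*(-43) = (3*25)*(-43) = 75*(-43) = -3225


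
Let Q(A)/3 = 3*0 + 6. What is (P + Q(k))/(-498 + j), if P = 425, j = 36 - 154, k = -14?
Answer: -443/616 ≈ -0.71916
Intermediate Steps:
j = -118
Q(A) = 18 (Q(A) = 3*(3*0 + 6) = 3*(0 + 6) = 3*6 = 18)
(P + Q(k))/(-498 + j) = (425 + 18)/(-498 - 118) = 443/(-616) = 443*(-1/616) = -443/616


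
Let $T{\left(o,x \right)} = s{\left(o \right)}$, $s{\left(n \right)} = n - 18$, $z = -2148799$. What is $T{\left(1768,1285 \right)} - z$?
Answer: $2150549$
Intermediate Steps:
$s{\left(n \right)} = -18 + n$
$T{\left(o,x \right)} = -18 + o$
$T{\left(1768,1285 \right)} - z = \left(-18 + 1768\right) - -2148799 = 1750 + 2148799 = 2150549$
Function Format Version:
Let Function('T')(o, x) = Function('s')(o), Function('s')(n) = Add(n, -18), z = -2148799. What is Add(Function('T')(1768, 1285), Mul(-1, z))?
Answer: 2150549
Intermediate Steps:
Function('s')(n) = Add(-18, n)
Function('T')(o, x) = Add(-18, o)
Add(Function('T')(1768, 1285), Mul(-1, z)) = Add(Add(-18, 1768), Mul(-1, -2148799)) = Add(1750, 2148799) = 2150549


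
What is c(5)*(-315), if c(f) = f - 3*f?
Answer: 3150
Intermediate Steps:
c(f) = -2*f
c(5)*(-315) = -2*5*(-315) = -10*(-315) = 3150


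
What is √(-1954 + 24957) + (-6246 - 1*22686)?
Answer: -28932 + √23003 ≈ -28780.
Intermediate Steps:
√(-1954 + 24957) + (-6246 - 1*22686) = √23003 + (-6246 - 22686) = √23003 - 28932 = -28932 + √23003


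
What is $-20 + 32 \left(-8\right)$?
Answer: $-276$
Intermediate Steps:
$-20 + 32 \left(-8\right) = -20 - 256 = -276$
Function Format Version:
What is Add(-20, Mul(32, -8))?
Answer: -276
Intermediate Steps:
Add(-20, Mul(32, -8)) = Add(-20, -256) = -276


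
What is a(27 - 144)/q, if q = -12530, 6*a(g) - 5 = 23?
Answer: -1/2685 ≈ -0.00037244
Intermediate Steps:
a(g) = 14/3 (a(g) = ⅚ + (⅙)*23 = ⅚ + 23/6 = 14/3)
a(27 - 144)/q = (14/3)/(-12530) = (14/3)*(-1/12530) = -1/2685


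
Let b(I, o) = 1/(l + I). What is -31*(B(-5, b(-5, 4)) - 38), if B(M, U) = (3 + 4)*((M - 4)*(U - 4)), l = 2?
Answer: -7285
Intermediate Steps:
b(I, o) = 1/(2 + I)
B(M, U) = 7*(-4 + M)*(-4 + U) (B(M, U) = 7*((-4 + M)*(-4 + U)) = 7*(-4 + M)*(-4 + U))
-31*(B(-5, b(-5, 4)) - 38) = -31*((112 - 28*(-5) - 28/(2 - 5) + 7*(-5)/(2 - 5)) - 38) = -31*((112 + 140 - 28/(-3) + 7*(-5)/(-3)) - 38) = -31*((112 + 140 - 28*(-⅓) + 7*(-5)*(-⅓)) - 38) = -31*((112 + 140 + 28/3 + 35/3) - 38) = -31*(273 - 38) = -31*235 = -7285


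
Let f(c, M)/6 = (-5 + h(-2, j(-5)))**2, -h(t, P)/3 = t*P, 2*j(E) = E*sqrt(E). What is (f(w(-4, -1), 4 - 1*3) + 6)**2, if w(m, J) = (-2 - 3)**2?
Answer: 39430836 - 11869200*I*sqrt(5) ≈ 3.9431e+7 - 2.654e+7*I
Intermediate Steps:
w(m, J) = 25 (w(m, J) = (-5)**2 = 25)
j(E) = E**(3/2)/2 (j(E) = (E*sqrt(E))/2 = E**(3/2)/2)
h(t, P) = -3*P*t (h(t, P) = -3*t*P = -3*P*t)
f(c, M) = 6*(-5 - 15*I*sqrt(5))**2 (f(c, M) = 6*(-5 - 3*(-5)**(3/2)/2*(-2))**2 = 6*(-5 - 3*(-5*I*sqrt(5))/2*(-2))**2 = 6*(-5 - 3*(-5*I*sqrt(5)/2)*(-2))**2 = 6*(-5 - 15*I*sqrt(5))**2)
(f(w(-4, -1), 4 - 1*3) + 6)**2 = ((-6600 + 900*I*sqrt(5)) + 6)**2 = (-6594 + 900*I*sqrt(5))**2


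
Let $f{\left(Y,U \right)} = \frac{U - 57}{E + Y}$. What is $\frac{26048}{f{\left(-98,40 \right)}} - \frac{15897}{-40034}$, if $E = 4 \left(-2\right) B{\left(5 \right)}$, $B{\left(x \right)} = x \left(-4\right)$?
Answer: $- \frac{64653678935}{680578} \approx -94998.0$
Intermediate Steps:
$B{\left(x \right)} = - 4 x$
$E = 160$ ($E = 4 \left(-2\right) \left(\left(-4\right) 5\right) = \left(-8\right) \left(-20\right) = 160$)
$f{\left(Y,U \right)} = \frac{-57 + U}{160 + Y}$ ($f{\left(Y,U \right)} = \frac{U - 57}{160 + Y} = \frac{-57 + U}{160 + Y}$)
$\frac{26048}{f{\left(-98,40 \right)}} - \frac{15897}{-40034} = \frac{26048}{\frac{1}{160 - 98} \left(-57 + 40\right)} - \frac{15897}{-40034} = \frac{26048}{\frac{1}{62} \left(-17\right)} - - \frac{15897}{40034} = \frac{26048}{\frac{1}{62} \left(-17\right)} + \frac{15897}{40034} = \frac{26048}{- \frac{17}{62}} + \frac{15897}{40034} = 26048 \left(- \frac{62}{17}\right) + \frac{15897}{40034} = - \frac{1614976}{17} + \frac{15897}{40034} = - \frac{64653678935}{680578}$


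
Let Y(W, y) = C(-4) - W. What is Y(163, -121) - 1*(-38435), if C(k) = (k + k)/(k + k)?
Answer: 38273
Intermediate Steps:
C(k) = 1 (C(k) = (2*k)/((2*k)) = (2*k)*(1/(2*k)) = 1)
Y(W, y) = 1 - W
Y(163, -121) - 1*(-38435) = (1 - 1*163) - 1*(-38435) = (1 - 163) + 38435 = -162 + 38435 = 38273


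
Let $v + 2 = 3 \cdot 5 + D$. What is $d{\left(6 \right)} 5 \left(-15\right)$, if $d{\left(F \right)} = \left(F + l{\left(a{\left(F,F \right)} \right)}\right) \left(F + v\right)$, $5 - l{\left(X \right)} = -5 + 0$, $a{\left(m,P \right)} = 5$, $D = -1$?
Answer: $-21600$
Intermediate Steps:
$l{\left(X \right)} = 10$ ($l{\left(X \right)} = 5 - \left(-5 + 0\right) = 5 - -5 = 5 + 5 = 10$)
$v = 12$ ($v = -2 + \left(3 \cdot 5 - 1\right) = -2 + \left(15 - 1\right) = -2 + 14 = 12$)
$d{\left(F \right)} = \left(10 + F\right) \left(12 + F\right)$ ($d{\left(F \right)} = \left(F + 10\right) \left(F + 12\right) = \left(10 + F\right) \left(12 + F\right)$)
$d{\left(6 \right)} 5 \left(-15\right) = \left(120 + 6^{2} + 22 \cdot 6\right) 5 \left(-15\right) = \left(120 + 36 + 132\right) 5 \left(-15\right) = 288 \cdot 5 \left(-15\right) = 1440 \left(-15\right) = -21600$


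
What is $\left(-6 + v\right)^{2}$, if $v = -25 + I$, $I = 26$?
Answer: $25$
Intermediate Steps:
$v = 1$ ($v = -25 + 26 = 1$)
$\left(-6 + v\right)^{2} = \left(-6 + 1\right)^{2} = \left(-5\right)^{2} = 25$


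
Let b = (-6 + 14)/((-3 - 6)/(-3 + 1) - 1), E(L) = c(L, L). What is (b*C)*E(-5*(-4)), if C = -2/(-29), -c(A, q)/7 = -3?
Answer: 96/29 ≈ 3.3103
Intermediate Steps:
c(A, q) = 21 (c(A, q) = -7*(-3) = 21)
E(L) = 21
b = 16/7 (b = 8/(-9/(-2) - 1) = 8/(-9*(-½) - 1) = 8/(9/2 - 1) = 8/(7/2) = 8*(2/7) = 16/7 ≈ 2.2857)
C = 2/29 (C = -2*(-1/29) = 2/29 ≈ 0.068966)
(b*C)*E(-5*(-4)) = ((16/7)*(2/29))*21 = (32/203)*21 = 96/29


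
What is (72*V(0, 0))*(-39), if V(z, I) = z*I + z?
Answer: 0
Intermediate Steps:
V(z, I) = z + I*z (V(z, I) = I*z + z = z + I*z)
(72*V(0, 0))*(-39) = (72*(0*(1 + 0)))*(-39) = (72*(0*1))*(-39) = (72*0)*(-39) = 0*(-39) = 0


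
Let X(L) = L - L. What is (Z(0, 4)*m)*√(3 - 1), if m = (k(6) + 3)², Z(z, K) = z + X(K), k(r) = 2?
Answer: 0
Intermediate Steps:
X(L) = 0
Z(z, K) = z (Z(z, K) = z + 0 = z)
m = 25 (m = (2 + 3)² = 5² = 25)
(Z(0, 4)*m)*√(3 - 1) = (0*25)*√(3 - 1) = 0*√2 = 0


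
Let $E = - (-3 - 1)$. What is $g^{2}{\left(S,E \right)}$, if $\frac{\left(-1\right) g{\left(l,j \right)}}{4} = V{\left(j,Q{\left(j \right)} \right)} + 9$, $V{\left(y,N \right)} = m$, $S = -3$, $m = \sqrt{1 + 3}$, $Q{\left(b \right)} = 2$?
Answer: $1936$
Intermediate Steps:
$m = 2$ ($m = \sqrt{4} = 2$)
$V{\left(y,N \right)} = 2$
$E = 4$ ($E = \left(-1\right) \left(-4\right) = 4$)
$g{\left(l,j \right)} = -44$ ($g{\left(l,j \right)} = - 4 \left(2 + 9\right) = \left(-4\right) 11 = -44$)
$g^{2}{\left(S,E \right)} = \left(-44\right)^{2} = 1936$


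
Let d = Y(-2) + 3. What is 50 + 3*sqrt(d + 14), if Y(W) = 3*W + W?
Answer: 59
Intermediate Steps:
Y(W) = 4*W
d = -5 (d = 4*(-2) + 3 = -8 + 3 = -5)
50 + 3*sqrt(d + 14) = 50 + 3*sqrt(-5 + 14) = 50 + 3*sqrt(9) = 50 + 3*3 = 50 + 9 = 59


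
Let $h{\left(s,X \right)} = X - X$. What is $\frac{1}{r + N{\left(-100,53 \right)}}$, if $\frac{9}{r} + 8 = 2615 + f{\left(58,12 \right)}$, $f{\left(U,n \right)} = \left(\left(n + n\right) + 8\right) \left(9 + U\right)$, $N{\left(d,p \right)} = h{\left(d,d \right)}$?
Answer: $\frac{4751}{9} \approx 527.89$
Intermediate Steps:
$h{\left(s,X \right)} = 0$
$N{\left(d,p \right)} = 0$
$f{\left(U,n \right)} = \left(8 + 2 n\right) \left(9 + U\right)$ ($f{\left(U,n \right)} = \left(2 n + 8\right) \left(9 + U\right) = \left(8 + 2 n\right) \left(9 + U\right)$)
$r = \frac{9}{4751}$ ($r = \frac{9}{-8 + \left(2615 + \left(72 + 8 \cdot 58 + 18 \cdot 12 + 2 \cdot 58 \cdot 12\right)\right)} = \frac{9}{-8 + \left(2615 + \left(72 + 464 + 216 + 1392\right)\right)} = \frac{9}{-8 + \left(2615 + 2144\right)} = \frac{9}{-8 + 4759} = \frac{9}{4751} \approx 0.0018943$)
$\frac{1}{r + N{\left(-100,53 \right)}} = \frac{1}{\frac{9}{4751} + 0} = \frac{1}{\frac{9}{4751}} = \frac{4751}{9}$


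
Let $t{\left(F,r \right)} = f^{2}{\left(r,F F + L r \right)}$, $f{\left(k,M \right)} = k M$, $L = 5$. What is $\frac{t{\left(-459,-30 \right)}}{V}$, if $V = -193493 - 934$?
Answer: $- \frac{1477443398700}{7201} \approx -2.0517 \cdot 10^{8}$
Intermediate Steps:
$V = -194427$ ($V = -193493 - 934 = -194427$)
$f{\left(k,M \right)} = M k$
$t{\left(F,r \right)} = r^{2} \left(F^{2} + 5 r\right)^{2}$ ($t{\left(F,r \right)} = \left(\left(F F + 5 r\right) r\right)^{2} = \left(\left(F^{2} + 5 r\right) r\right)^{2} = \left(r \left(F^{2} + 5 r\right)\right)^{2} = r^{2} \left(F^{2} + 5 r\right)^{2}$)
$\frac{t{\left(-459,-30 \right)}}{V} = \frac{\left(-30\right)^{2} \left(\left(-459\right)^{2} + 5 \left(-30\right)\right)^{2}}{-194427} = 900 \left(210681 - 150\right)^{2} \left(- \frac{1}{194427}\right) = 900 \cdot 210531^{2} \left(- \frac{1}{194427}\right) = 900 \cdot 44323301961 \left(- \frac{1}{194427}\right) = 39890971764900 \left(- \frac{1}{194427}\right) = - \frac{1477443398700}{7201}$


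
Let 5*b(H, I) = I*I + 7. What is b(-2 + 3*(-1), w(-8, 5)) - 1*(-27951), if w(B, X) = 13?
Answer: 139931/5 ≈ 27986.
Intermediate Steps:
b(H, I) = 7/5 + I²/5 (b(H, I) = (I*I + 7)/5 = (I² + 7)/5 = (7 + I²)/5 = 7/5 + I²/5)
b(-2 + 3*(-1), w(-8, 5)) - 1*(-27951) = (7/5 + (⅕)*13²) - 1*(-27951) = (7/5 + (⅕)*169) + 27951 = (7/5 + 169/5) + 27951 = 176/5 + 27951 = 139931/5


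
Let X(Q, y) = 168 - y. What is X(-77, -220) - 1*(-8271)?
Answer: 8659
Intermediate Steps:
X(-77, -220) - 1*(-8271) = (168 - 1*(-220)) - 1*(-8271) = (168 + 220) + 8271 = 388 + 8271 = 8659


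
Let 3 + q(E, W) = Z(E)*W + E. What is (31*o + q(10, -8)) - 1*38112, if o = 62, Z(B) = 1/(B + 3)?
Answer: -470387/13 ≈ -36184.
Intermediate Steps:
Z(B) = 1/(3 + B)
q(E, W) = -3 + E + W/(3 + E) (q(E, W) = -3 + (W/(3 + E) + E) = -3 + (E + W/(3 + E)) = -3 + E + W/(3 + E))
(31*o + q(10, -8)) - 1*38112 = (31*62 + (-9 - 8 + 10**2)/(3 + 10)) - 1*38112 = (1922 + (-9 - 8 + 100)/13) - 38112 = (1922 + (1/13)*83) - 38112 = (1922 + 83/13) - 38112 = 25069/13 - 38112 = -470387/13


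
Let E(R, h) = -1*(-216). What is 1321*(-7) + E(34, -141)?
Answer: -9031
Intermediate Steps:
E(R, h) = 216
1321*(-7) + E(34, -141) = 1321*(-7) + 216 = -9247 + 216 = -9031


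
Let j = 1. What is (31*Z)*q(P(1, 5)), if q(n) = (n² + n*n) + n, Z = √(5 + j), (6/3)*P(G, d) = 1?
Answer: 31*√6 ≈ 75.934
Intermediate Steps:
P(G, d) = ½ (P(G, d) = (½)*1 = ½)
Z = √6 (Z = √(5 + 1) = √6 ≈ 2.4495)
q(n) = n + 2*n² (q(n) = (n² + n²) + n = 2*n² + n = n + 2*n²)
(31*Z)*q(P(1, 5)) = (31*√6)*((1 + 2*(½))/2) = (31*√6)*((1 + 1)/2) = (31*√6)*((½)*2) = (31*√6)*1 = 31*√6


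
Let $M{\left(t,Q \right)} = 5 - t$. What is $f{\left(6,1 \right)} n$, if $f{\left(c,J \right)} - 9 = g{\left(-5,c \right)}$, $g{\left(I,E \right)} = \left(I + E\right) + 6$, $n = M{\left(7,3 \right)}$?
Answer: $-32$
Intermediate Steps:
$n = -2$ ($n = 5 - 7 = -2$)
$g{\left(I,E \right)} = 6 + E + I$ ($g{\left(I,E \right)} = \left(E + I\right) + 6 = 6 + E + I$)
$f{\left(c,J \right)} = 10 + c$ ($f{\left(c,J \right)} = 9 + \left(6 + c - 5\right) = 9 + \left(1 + c\right) = 10 + c$)
$f{\left(6,1 \right)} n = \left(10 + 6\right) \left(-2\right) = 16 \left(-2\right) = -32$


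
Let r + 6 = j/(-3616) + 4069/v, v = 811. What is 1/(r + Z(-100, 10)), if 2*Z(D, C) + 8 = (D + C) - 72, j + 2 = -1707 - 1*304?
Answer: -2932576/250518369 ≈ -0.011706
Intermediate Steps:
j = -2013 (j = -2 + (-1707 - 1*304) = -2 + (-1707 - 304) = -2 - 2011 = -2013)
Z(D, C) = -40 + C/2 + D/2 (Z(D, C) = -4 + ((D + C) - 72)/2 = -4 + ((C + D) - 72)/2 = -4 + (-72 + C + D)/2 = -4 + (-36 + C/2 + D/2) = -40 + C/2 + D/2)
r = -1249409/2932576 (r = -6 + (-2013/(-3616) + 4069/811) = -6 + (-2013*(-1/3616) + 4069*(1/811)) = -6 + (2013/3616 + 4069/811) = -6 + 16346047/2932576 = -1249409/2932576 ≈ -0.42604)
1/(r + Z(-100, 10)) = 1/(-1249409/2932576 + (-40 + (1/2)*10 + (1/2)*(-100))) = 1/(-1249409/2932576 + (-40 + 5 - 50)) = 1/(-1249409/2932576 - 85) = 1/(-250518369/2932576) = -2932576/250518369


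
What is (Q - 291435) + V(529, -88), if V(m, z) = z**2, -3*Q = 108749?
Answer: -959822/3 ≈ -3.1994e+5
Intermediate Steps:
Q = -108749/3 (Q = -1/3*108749 = -108749/3 ≈ -36250.)
(Q - 291435) + V(529, -88) = (-108749/3 - 291435) + (-88)**2 = -983054/3 + 7744 = -959822/3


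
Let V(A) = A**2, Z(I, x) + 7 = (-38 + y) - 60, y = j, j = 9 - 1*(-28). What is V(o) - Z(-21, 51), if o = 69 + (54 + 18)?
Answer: 19949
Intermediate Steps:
j = 37 (j = 9 + 28 = 37)
o = 141 (o = 69 + 72 = 141)
y = 37
Z(I, x) = -68 (Z(I, x) = -7 + ((-38 + 37) - 60) = -7 + (-1 - 60) = -7 - 61 = -68)
V(o) - Z(-21, 51) = 141**2 - 1*(-68) = 19881 + 68 = 19949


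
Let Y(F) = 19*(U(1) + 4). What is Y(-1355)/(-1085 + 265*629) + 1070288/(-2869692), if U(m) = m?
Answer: -2949451201/7920349920 ≈ -0.37239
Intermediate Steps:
Y(F) = 95 (Y(F) = 19*(1 + 4) = 19*5 = 95)
Y(-1355)/(-1085 + 265*629) + 1070288/(-2869692) = 95/(-1085 + 265*629) + 1070288/(-2869692) = 95/(-1085 + 166685) + 1070288*(-1/2869692) = 95/165600 - 267572/717423 = 95*(1/165600) - 267572/717423 = 19/33120 - 267572/717423 = -2949451201/7920349920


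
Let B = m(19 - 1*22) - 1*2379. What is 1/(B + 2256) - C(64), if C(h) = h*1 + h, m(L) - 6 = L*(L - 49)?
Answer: -4991/39 ≈ -127.97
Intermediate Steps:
m(L) = 6 + L*(-49 + L) (m(L) = 6 + L*(L - 49) = 6 + L*(-49 + L))
B = -2217 (B = (6 + (19 - 1*22)**2 - 49*(19 - 1*22)) - 1*2379 = (6 + (19 - 22)**2 - 49*(19 - 22)) - 2379 = (6 + (-3)**2 - 49*(-3)) - 2379 = (6 + 9 + 147) - 2379 = 162 - 2379 = -2217)
C(h) = 2*h (C(h) = h + h = 2*h)
1/(B + 2256) - C(64) = 1/(-2217 + 2256) - 2*64 = 1/39 - 1*128 = 1/39 - 128 = -4991/39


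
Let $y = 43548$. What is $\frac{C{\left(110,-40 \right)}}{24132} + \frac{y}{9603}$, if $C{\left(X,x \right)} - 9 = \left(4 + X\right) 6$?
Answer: $\frac{117506135}{25748844} \approx 4.5636$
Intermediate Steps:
$C{\left(X,x \right)} = 33 + 6 X$ ($C{\left(X,x \right)} = 9 + \left(4 + X\right) 6 = 9 + \left(24 + 6 X\right) = 33 + 6 X$)
$\frac{C{\left(110,-40 \right)}}{24132} + \frac{y}{9603} = \frac{33 + 6 \cdot 110}{24132} + \frac{43548}{9603} = \left(33 + 660\right) \frac{1}{24132} + 43548 \cdot \frac{1}{9603} = 693 \cdot \frac{1}{24132} + \frac{14516}{3201} = \frac{231}{8044} + \frac{14516}{3201} = \frac{117506135}{25748844}$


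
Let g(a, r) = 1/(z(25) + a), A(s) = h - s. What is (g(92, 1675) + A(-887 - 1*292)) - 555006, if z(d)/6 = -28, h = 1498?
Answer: -41977005/76 ≈ -5.5233e+5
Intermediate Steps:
z(d) = -168 (z(d) = 6*(-28) = -168)
A(s) = 1498 - s
g(a, r) = 1/(-168 + a)
(g(92, 1675) + A(-887 - 1*292)) - 555006 = (1/(-168 + 92) + (1498 - (-887 - 1*292))) - 555006 = (1/(-76) + (1498 - (-887 - 292))) - 555006 = (-1/76 + (1498 - 1*(-1179))) - 555006 = (-1/76 + (1498 + 1179)) - 555006 = (-1/76 + 2677) - 555006 = 203451/76 - 555006 = -41977005/76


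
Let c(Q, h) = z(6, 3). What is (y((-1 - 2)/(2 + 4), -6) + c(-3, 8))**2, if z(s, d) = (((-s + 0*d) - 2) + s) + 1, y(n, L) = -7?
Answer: 64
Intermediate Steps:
z(s, d) = -1 (z(s, d) = (((-s + 0) - 2) + s) + 1 = ((-s - 2) + s) + 1 = ((-2 - s) + s) + 1 = -2 + 1 = -1)
c(Q, h) = -1
(y((-1 - 2)/(2 + 4), -6) + c(-3, 8))**2 = (-7 - 1)**2 = (-8)**2 = 64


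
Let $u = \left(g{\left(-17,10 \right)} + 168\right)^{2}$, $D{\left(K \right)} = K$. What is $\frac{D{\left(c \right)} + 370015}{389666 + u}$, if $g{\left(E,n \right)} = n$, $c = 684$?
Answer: $\frac{370699}{421350} \approx 0.87979$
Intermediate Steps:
$u = 31684$ ($u = \left(10 + 168\right)^{2} = 178^{2} = 31684$)
$\frac{D{\left(c \right)} + 370015}{389666 + u} = \frac{684 + 370015}{389666 + 31684} = \frac{370699}{421350}$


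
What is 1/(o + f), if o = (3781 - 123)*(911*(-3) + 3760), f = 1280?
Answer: 1/3758046 ≈ 2.6610e-7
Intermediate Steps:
o = 3756766 (o = 3658*(-2733 + 3760) = 3658*1027 = 3756766)
1/(o + f) = 1/(3756766 + 1280) = 1/3758046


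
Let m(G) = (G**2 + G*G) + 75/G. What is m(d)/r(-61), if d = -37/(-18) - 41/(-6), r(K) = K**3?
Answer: -215735/294167376 ≈ -0.00073337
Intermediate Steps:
d = 80/9 (d = -37*(-1/18) - 41*(-1/6) = 37/18 + 41/6 = 80/9 ≈ 8.8889)
m(G) = 2*G**2 + 75/G (m(G) = (G**2 + G**2) + 75/G = 2*G**2 + 75/G)
m(d)/r(-61) = ((75 + 2*(80/9)**3)/(80/9))/((-61)**3) = (9*(75 + 2*(512000/729))/80)/(-226981) = (9*(75 + 1024000/729)/80)*(-1/226981) = ((9/80)*(1078675/729))*(-1/226981) = (215735/1296)*(-1/226981) = -215735/294167376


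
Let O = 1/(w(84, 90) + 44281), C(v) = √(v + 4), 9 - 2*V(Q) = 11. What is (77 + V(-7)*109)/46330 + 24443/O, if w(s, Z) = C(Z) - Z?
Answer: 25021920600129/23165 + 24443*√94 ≈ 1.0804e+9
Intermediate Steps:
V(Q) = -1 (V(Q) = 9/2 - ½*11 = 9/2 - 11/2 = -1)
C(v) = √(4 + v)
w(s, Z) = √(4 + Z) - Z
O = 1/(44191 + √94) (O = 1/((√(4 + 90) - 1*90) + 44281) = 1/((√94 - 90) + 44281) = 1/((-90 + √94) + 44281) = 1/(44191 + √94) ≈ 2.2624e-5)
(77 + V(-7)*109)/46330 + 24443/O = (77 - 1*109)/46330 + 24443/(44191/1952844387 - √94/1952844387) = (77 - 109)*(1/46330) + 24443/(44191/1952844387 - √94/1952844387) = -32*1/46330 + 24443/(44191/1952844387 - √94/1952844387) = -16/23165 + 24443/(44191/1952844387 - √94/1952844387)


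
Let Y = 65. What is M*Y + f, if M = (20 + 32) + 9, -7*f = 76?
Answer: 27679/7 ≈ 3954.1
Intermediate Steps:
f = -76/7 (f = -⅐*76 = -76/7 ≈ -10.857)
M = 61 (M = 52 + 9 = 61)
M*Y + f = 61*65 - 76/7 = 3965 - 76/7 = 27679/7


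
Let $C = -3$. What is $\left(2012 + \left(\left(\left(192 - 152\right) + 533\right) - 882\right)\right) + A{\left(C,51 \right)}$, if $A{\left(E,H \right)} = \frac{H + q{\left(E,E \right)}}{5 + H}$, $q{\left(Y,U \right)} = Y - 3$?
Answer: $\frac{95413}{56} \approx 1703.8$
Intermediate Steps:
$q{\left(Y,U \right)} = -3 + Y$ ($q{\left(Y,U \right)} = Y - 3 = -3 + Y$)
$A{\left(E,H \right)} = \frac{-3 + E + H}{5 + H}$ ($A{\left(E,H \right)} = \frac{H + \left(-3 + E\right)}{5 + H} = \frac{-3 + E + H}{5 + H}$)
$\left(2012 + \left(\left(\left(192 - 152\right) + 533\right) - 882\right)\right) + A{\left(C,51 \right)} = \left(2012 + \left(\left(\left(192 - 152\right) + 533\right) - 882\right)\right) + \frac{-3 - 3 + 51}{5 + 51} = \left(2012 + \left(\left(40 + 533\right) - 882\right)\right) + \frac{1}{56} \cdot 45 = \left(2012 + \left(573 - 882\right)\right) + \frac{1}{56} \cdot 45 = \left(2012 - 309\right) + \frac{45}{56} = 1703 + \frac{45}{56} = \frac{95413}{56}$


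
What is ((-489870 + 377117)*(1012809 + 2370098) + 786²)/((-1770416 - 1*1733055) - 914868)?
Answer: 381432295175/4418339 ≈ 86329.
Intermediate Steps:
((-489870 + 377117)*(1012809 + 2370098) + 786²)/((-1770416 - 1*1733055) - 914868) = (-112753*3382907 + 617796)/((-1770416 - 1733055) - 914868) = (-381432912971 + 617796)/(-3503471 - 914868) = -381432295175/(-4418339) = -381432295175*(-1/4418339) = 381432295175/4418339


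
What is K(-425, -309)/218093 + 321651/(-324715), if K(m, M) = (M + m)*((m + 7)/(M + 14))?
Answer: -4158765352753/4178266041205 ≈ -0.99533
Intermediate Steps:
K(m, M) = (7 + m)*(M + m)/(14 + M) (K(m, M) = (M + m)*((7 + m)/(14 + M)) = (7 + m)*(M + m)/(14 + M))
K(-425, -309)/218093 + 321651/(-324715) = (((-425)² + 7*(-309) + 7*(-425) - 309*(-425))/(14 - 309))/218093 + 321651/(-324715) = ((180625 - 2163 - 2975 + 131325)/(-295))*(1/218093) + 321651*(-1/324715) = -1/295*306812*(1/218093) - 321651/324715 = -306812/295*1/218093 - 321651/324715 = -306812/64337435 - 321651/324715 = -4158765352753/4178266041205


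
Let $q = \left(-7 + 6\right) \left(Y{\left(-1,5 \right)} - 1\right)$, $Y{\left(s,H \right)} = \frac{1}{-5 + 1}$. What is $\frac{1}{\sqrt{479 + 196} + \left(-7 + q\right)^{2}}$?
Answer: $\frac{8464}{107041} - \frac{3840 \sqrt{3}}{107041} \approx 0.016937$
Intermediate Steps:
$Y{\left(s,H \right)} = - \frac{1}{4}$ ($Y{\left(s,H \right)} = \frac{1}{-4} = - \frac{1}{4}$)
$q = \frac{5}{4}$ ($q = \left(-7 + 6\right) \left(- \frac{1}{4} - 1\right) = \left(-1\right) \left(- \frac{5}{4}\right) = \frac{5}{4} \approx 1.25$)
$\frac{1}{\sqrt{479 + 196} + \left(-7 + q\right)^{2}} = \frac{1}{\sqrt{479 + 196} + \left(-7 + \frac{5}{4}\right)^{2}} = \frac{1}{\sqrt{675} + \left(- \frac{23}{4}\right)^{2}} = \frac{1}{15 \sqrt{3} + \frac{529}{16}} = \frac{1}{\frac{529}{16} + 15 \sqrt{3}}$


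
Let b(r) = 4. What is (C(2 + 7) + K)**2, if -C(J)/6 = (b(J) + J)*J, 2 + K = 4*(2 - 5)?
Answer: 512656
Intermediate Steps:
K = -14 (K = -2 + 4*(2 - 5) = -2 + 4*(-3) = -2 - 12 = -14)
C(J) = -6*J*(4 + J) (C(J) = -6*(4 + J)*J = -6*J*(4 + J))
(C(2 + 7) + K)**2 = (-6*(2 + 7)*(4 + (2 + 7)) - 14)**2 = (-6*9*(4 + 9) - 14)**2 = (-6*9*13 - 14)**2 = (-702 - 14)**2 = (-716)**2 = 512656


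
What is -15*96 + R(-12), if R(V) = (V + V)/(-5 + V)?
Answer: -24456/17 ≈ -1438.6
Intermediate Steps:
R(V) = 2*V/(-5 + V) (R(V) = (2*V)/(-5 + V) = 2*V/(-5 + V))
-15*96 + R(-12) = -15*96 + 2*(-12)/(-5 - 12) = -1440 + 2*(-12)/(-17) = -1440 + 2*(-12)*(-1/17) = -1440 + 24/17 = -24456/17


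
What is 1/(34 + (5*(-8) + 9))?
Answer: ⅓ ≈ 0.33333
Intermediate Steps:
1/(34 + (5*(-8) + 9)) = 1/(34 + (-40 + 9)) = 1/(34 - 31) = 1/3 = ⅓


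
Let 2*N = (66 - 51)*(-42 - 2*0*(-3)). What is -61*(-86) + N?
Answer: 4931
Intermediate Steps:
N = -315 (N = ((66 - 51)*(-42 - 2*0*(-3)))/2 = (15*(-42 + 0*(-3)))/2 = (15*(-42 + 0))/2 = (15*(-42))/2 = (½)*(-630) = -315)
-61*(-86) + N = -61*(-86) - 315 = 5246 - 315 = 4931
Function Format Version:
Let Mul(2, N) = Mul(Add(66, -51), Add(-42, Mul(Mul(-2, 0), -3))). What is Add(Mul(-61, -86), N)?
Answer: 4931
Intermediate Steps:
N = -315 (N = Mul(Rational(1, 2), Mul(Add(66, -51), Add(-42, Mul(Mul(-2, 0), -3)))) = Mul(Rational(1, 2), Mul(15, Add(-42, Mul(0, -3)))) = Mul(Rational(1, 2), Mul(15, Add(-42, 0))) = Mul(Rational(1, 2), Mul(15, -42)) = Mul(Rational(1, 2), -630) = -315)
Add(Mul(-61, -86), N) = Add(Mul(-61, -86), -315) = Add(5246, -315) = 4931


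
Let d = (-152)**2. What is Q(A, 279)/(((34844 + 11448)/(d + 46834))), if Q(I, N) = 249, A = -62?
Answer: 8707281/23146 ≈ 376.19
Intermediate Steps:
d = 23104
Q(A, 279)/(((34844 + 11448)/(d + 46834))) = 249/(((34844 + 11448)/(23104 + 46834))) = 249/((46292/69938)) = 249/((46292*(1/69938))) = 249/(23146/34969) = 249*(34969/23146) = 8707281/23146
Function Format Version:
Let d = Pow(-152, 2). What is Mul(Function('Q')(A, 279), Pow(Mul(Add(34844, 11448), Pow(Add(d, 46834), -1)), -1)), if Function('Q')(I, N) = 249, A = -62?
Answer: Rational(8707281, 23146) ≈ 376.19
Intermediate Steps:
d = 23104
Mul(Function('Q')(A, 279), Pow(Mul(Add(34844, 11448), Pow(Add(d, 46834), -1)), -1)) = Mul(249, Pow(Mul(Add(34844, 11448), Pow(Add(23104, 46834), -1)), -1)) = Mul(249, Pow(Mul(46292, Pow(69938, -1)), -1)) = Mul(249, Pow(Mul(46292, Rational(1, 69938)), -1)) = Mul(249, Pow(Rational(23146, 34969), -1)) = Mul(249, Rational(34969, 23146)) = Rational(8707281, 23146)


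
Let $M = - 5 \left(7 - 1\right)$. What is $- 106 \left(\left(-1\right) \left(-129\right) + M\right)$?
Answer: $-10494$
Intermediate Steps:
$M = -30$ ($M = \left(-5\right) 6 = -30$)
$- 106 \left(\left(-1\right) \left(-129\right) + M\right) = - 106 \left(\left(-1\right) \left(-129\right) - 30\right) = - 106 \left(129 - 30\right) = \left(-106\right) 99 = -10494$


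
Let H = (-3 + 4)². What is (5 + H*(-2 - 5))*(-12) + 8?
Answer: 32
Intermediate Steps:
H = 1 (H = 1² = 1)
(5 + H*(-2 - 5))*(-12) + 8 = (5 + 1*(-2 - 5))*(-12) + 8 = (5 + 1*(-7))*(-12) + 8 = (5 - 7)*(-12) + 8 = -2*(-12) + 8 = 24 + 8 = 32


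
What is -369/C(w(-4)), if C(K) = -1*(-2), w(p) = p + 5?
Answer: -369/2 ≈ -184.50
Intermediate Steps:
w(p) = 5 + p
C(K) = 2
-369/C(w(-4)) = -369/2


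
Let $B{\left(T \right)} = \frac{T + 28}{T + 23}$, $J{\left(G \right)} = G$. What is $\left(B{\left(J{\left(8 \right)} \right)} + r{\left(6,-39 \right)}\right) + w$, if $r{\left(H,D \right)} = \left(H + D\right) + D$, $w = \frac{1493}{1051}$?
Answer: $- \frac{2261713}{32581} \approx -69.418$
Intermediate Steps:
$w = \frac{1493}{1051}$ ($w = 1493 \cdot \frac{1}{1051} = \frac{1493}{1051} \approx 1.4206$)
$B{\left(T \right)} = \frac{28 + T}{23 + T}$
$r{\left(H,D \right)} = H + 2 D$ ($r{\left(H,D \right)} = \left(D + H\right) + D = H + 2 D$)
$\left(B{\left(J{\left(8 \right)} \right)} + r{\left(6,-39 \right)}\right) + w = \left(\frac{28 + 8}{23 + 8} + \left(6 + 2 \left(-39\right)\right)\right) + \frac{1493}{1051} = \left(\frac{1}{31} \cdot 36 + \left(6 - 78\right)\right) + \frac{1493}{1051} = \left(\frac{1}{31} \cdot 36 - 72\right) + \frac{1493}{1051} = \left(\frac{36}{31} - 72\right) + \frac{1493}{1051} = - \frac{2196}{31} + \frac{1493}{1051} = - \frac{2261713}{32581}$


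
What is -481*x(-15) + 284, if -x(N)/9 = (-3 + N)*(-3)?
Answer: 234050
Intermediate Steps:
x(N) = -81 + 27*N (x(N) = -9*(-3 + N)*(-3) = -9*(9 - 3*N) = -81 + 27*N)
-481*x(-15) + 284 = -481*(-81 + 27*(-15)) + 284 = -481*(-81 - 405) + 284 = -481*(-486) + 284 = 233766 + 284 = 234050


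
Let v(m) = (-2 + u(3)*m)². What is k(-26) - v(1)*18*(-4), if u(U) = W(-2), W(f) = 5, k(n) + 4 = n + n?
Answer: 592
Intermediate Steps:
k(n) = -4 + 2*n (k(n) = -4 + (n + n) = -4 + 2*n)
u(U) = 5
v(m) = (-2 + 5*m)²
k(-26) - v(1)*18*(-4) = (-4 + 2*(-26)) - (-2 + 5*1)²*18*(-4) = (-4 - 52) - (-2 + 5)²*18*(-4) = -56 - 3²*18*(-4) = -56 - 9*18*(-4) = -56 - 162*(-4) = -56 - 1*(-648) = -56 + 648 = 592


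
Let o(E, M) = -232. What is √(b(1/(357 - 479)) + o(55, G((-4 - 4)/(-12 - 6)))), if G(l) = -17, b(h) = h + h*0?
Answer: 3*I*√383690/122 ≈ 15.232*I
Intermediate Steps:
b(h) = h (b(h) = h + 0 = h)
√(b(1/(357 - 479)) + o(55, G((-4 - 4)/(-12 - 6)))) = √(1/(357 - 479) - 232) = √(1/(-122) - 232) = √(-1/122 - 232) = √(-28305/122) = 3*I*√383690/122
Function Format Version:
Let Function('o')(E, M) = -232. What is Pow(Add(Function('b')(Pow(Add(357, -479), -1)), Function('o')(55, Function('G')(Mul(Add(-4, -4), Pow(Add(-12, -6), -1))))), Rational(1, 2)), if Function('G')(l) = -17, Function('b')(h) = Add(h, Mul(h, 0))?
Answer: Mul(Rational(3, 122), I, Pow(383690, Rational(1, 2))) ≈ Mul(15.232, I)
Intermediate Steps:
Function('b')(h) = h (Function('b')(h) = Add(h, 0) = h)
Pow(Add(Function('b')(Pow(Add(357, -479), -1)), Function('o')(55, Function('G')(Mul(Add(-4, -4), Pow(Add(-12, -6), -1))))), Rational(1, 2)) = Pow(Add(Pow(Add(357, -479), -1), -232), Rational(1, 2)) = Pow(Add(Pow(-122, -1), -232), Rational(1, 2)) = Pow(Add(Rational(-1, 122), -232), Rational(1, 2)) = Pow(Rational(-28305, 122), Rational(1, 2)) = Mul(Rational(3, 122), I, Pow(383690, Rational(1, 2)))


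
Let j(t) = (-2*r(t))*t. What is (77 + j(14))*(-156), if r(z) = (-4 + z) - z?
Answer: -29484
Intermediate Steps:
r(z) = -4
j(t) = 8*t (j(t) = (-2*(-4))*t = 8*t)
(77 + j(14))*(-156) = (77 + 8*14)*(-156) = (77 + 112)*(-156) = 189*(-156) = -29484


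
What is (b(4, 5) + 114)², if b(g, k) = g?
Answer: 13924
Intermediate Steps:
(b(4, 5) + 114)² = (4 + 114)² = 118² = 13924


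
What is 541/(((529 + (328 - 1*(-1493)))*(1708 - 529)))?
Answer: 541/2770650 ≈ 0.00019526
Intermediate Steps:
541/(((529 + (328 - 1*(-1493)))*(1708 - 529))) = 541/(((529 + (328 + 1493))*1179)) = 541/(((529 + 1821)*1179)) = 541/((2350*1179)) = 541/2770650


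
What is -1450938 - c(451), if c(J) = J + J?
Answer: -1451840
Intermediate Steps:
c(J) = 2*J
-1450938 - c(451) = -1450938 - 2*451 = -1450938 - 1*902 = -1450938 - 902 = -1451840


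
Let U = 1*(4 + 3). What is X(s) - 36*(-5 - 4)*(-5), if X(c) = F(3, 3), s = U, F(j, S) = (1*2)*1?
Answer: -1618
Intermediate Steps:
F(j, S) = 2 (F(j, S) = 2*1 = 2)
U = 7 (U = 1*7 = 7)
s = 7
X(c) = 2
X(s) - 36*(-5 - 4)*(-5) = 2 - 36*(-5 - 4)*(-5) = 2 - (-324)*(-5) = 2 - 36*45 = 2 - 1620 = -1618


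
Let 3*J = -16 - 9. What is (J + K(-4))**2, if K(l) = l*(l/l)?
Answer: 1369/9 ≈ 152.11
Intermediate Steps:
J = -25/3 (J = (-16 - 9)/3 = (1/3)*(-25) = -25/3 ≈ -8.3333)
K(l) = l (K(l) = l*1 = l)
(J + K(-4))**2 = (-25/3 - 4)**2 = (-37/3)**2 = 1369/9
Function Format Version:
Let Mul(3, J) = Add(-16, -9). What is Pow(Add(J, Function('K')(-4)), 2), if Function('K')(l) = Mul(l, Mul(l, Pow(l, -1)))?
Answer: Rational(1369, 9) ≈ 152.11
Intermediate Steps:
J = Rational(-25, 3) (J = Mul(Rational(1, 3), Add(-16, -9)) = Mul(Rational(1, 3), -25) = Rational(-25, 3) ≈ -8.3333)
Function('K')(l) = l (Function('K')(l) = Mul(l, 1) = l)
Pow(Add(J, Function('K')(-4)), 2) = Pow(Add(Rational(-25, 3), -4), 2) = Pow(Rational(-37, 3), 2) = Rational(1369, 9)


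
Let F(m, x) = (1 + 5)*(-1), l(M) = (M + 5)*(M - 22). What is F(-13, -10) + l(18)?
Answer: -98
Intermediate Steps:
l(M) = (-22 + M)*(5 + M) (l(M) = (5 + M)*(-22 + M) = (-22 + M)*(5 + M))
F(m, x) = -6 (F(m, x) = 6*(-1) = -6)
F(-13, -10) + l(18) = -6 + (-110 + 18² - 17*18) = -6 + (-110 + 324 - 306) = -6 - 92 = -98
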